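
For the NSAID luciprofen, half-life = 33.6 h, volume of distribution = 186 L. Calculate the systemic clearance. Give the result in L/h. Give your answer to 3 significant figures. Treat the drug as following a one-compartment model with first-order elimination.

k = ln2 / t½ = 0.693147 / 33.6 = 0.02063 h⁻¹
CL = k × Vd = 0.02063 × 186 = 3.837 L/h

3.84 L/h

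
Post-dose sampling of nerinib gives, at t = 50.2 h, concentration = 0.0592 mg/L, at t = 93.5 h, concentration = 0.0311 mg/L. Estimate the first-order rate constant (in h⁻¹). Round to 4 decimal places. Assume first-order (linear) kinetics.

0.0149 h⁻¹

k = ln(C₁/C₂) / (t₂ − t₁) = ln(0.0592/0.0311) / (93.5 − 50.2)
  = 0.6437 / 43.30 = 0.01487 h⁻¹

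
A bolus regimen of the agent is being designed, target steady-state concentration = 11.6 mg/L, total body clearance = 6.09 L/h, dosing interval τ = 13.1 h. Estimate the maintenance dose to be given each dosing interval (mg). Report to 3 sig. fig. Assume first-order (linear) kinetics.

At steady state, Dose/τ = Css × CL.
Dose = Css × CL × τ = 11.6 × 6.090 × 13.1 = 925.4 mg

925 mg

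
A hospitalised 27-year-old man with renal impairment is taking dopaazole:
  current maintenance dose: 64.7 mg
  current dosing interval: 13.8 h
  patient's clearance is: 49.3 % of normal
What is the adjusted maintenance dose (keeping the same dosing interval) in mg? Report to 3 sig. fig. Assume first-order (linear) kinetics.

31.9 mg

To keep the same average steady-state level, dosing rate must scale with clearance.
CL ratio = 49.3 / 100 = 0.4930
New dose (same interval) = 64.7 × 0.4930 = 31.90 mg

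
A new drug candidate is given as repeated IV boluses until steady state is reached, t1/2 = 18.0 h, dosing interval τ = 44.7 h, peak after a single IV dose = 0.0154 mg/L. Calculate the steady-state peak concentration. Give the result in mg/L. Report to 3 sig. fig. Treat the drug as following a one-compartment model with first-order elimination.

0.0188 mg/L

k = ln2 / t½ = 0.693147 / 18.0 = 0.03851 h⁻¹
e^(−kτ) = e^(−0.03851 × 44.7) = 0.1788
Accumulation ratio R = 1 / (1 − e^(−kτ)) = 1 / (1 − 0.1788) = 1.218
Steady-state peak = C₀ × R = 0.0154 × 1.218 = 0.01876 mg/L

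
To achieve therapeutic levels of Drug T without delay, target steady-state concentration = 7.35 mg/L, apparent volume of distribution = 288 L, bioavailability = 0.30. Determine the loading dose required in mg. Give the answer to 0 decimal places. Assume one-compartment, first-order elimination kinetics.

LD = Css × Vd / F = 7.35 × 288 / 0.30 = 7056 mg

7056 mg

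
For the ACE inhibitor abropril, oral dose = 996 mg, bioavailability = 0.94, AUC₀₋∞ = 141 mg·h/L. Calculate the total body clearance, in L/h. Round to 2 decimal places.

CL = F·Dose / AUC = 0.94 × 996 / 141 = 6.640 L/h

6.64 L/h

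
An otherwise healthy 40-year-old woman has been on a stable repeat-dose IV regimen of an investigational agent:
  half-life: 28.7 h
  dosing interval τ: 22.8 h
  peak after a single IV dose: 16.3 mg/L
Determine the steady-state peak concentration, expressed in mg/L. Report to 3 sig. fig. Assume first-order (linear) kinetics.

38.5 mg/L

k = ln2 / t½ = 0.693147 / 28.7 = 0.02415 h⁻¹
e^(−kτ) = e^(−0.02415 × 22.8) = 0.5766
Accumulation ratio R = 1 / (1 − e^(−kτ)) = 1 / (1 − 0.5766) = 2.362
Steady-state peak = C₀ × R = 16.3 × 2.362 = 38.50 mg/L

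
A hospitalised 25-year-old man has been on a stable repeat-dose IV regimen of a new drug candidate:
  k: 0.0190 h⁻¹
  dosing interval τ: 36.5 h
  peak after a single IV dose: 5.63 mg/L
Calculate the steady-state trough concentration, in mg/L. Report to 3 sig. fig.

e^(−kτ) = e^(−0.01900 × 36.5) = 0.4998
Accumulation ratio R = 1 / (1 − e^(−kτ)) = 1 / (1 − 0.4998) = 1.999
Steady-state trough = C₀ × R × e^(−kτ) = 5.63 × 1.999 × 0.4998 = 5.625 mg/L

5.63 mg/L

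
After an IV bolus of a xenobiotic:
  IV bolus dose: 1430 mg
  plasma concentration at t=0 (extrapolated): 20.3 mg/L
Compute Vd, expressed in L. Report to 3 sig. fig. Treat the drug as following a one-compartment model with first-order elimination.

Vd = Dose / C₀ = 1430 / 20.3 = 70.44 L

70.4 L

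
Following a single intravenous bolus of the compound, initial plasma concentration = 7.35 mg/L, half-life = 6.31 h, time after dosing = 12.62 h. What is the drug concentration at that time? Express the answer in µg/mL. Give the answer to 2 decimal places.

1.84 µg/mL

k = ln2 / t½ = 0.693147 / 6.31 = 0.1098 h⁻¹
t / t½ = 12.62 / 6.31 = 2 half-lives
C = C₀ × (1/2)^2 = 7.350 × 0.2500 = 1.838 mg/L
(1.838 mg/L = 1.838 µg/mL)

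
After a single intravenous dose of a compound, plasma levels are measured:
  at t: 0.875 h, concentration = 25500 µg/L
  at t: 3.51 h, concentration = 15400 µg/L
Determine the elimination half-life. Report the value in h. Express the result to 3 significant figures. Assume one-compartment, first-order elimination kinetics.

3.62 h

k = ln(C₁/C₂) / (t₂ − t₁) = ln(25500/15400) / (3.51 − 0.875)
  = 0.5043 / 2.635 = 0.1914 h⁻¹
t½ = ln2 / k = 0.693147 / 0.1914 = 3.621 h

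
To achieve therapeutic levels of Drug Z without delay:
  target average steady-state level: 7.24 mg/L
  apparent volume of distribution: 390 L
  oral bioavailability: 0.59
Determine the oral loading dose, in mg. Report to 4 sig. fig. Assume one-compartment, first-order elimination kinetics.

LD = Css × Vd / F = 7.24 × 390 / 0.59 = 4786 mg

4786 mg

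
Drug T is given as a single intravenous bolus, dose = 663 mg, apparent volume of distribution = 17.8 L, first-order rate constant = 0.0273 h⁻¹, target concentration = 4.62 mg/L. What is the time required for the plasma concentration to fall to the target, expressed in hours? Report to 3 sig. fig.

76.5 h

C₀ = Dose / Vd = 663.0 / 17.8 = 37.25 mg/L
t = ln(C₀ / C) / k = ln(37.25 / 4.62) / 0.02730
  = ln(8.063) / 0.02730 = 2.087 / 0.02730 = 76.45 h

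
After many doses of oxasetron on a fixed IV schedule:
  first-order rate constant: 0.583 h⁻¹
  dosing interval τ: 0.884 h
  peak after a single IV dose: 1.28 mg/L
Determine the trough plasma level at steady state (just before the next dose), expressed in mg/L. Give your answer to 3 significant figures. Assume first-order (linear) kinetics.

e^(−kτ) = e^(−0.5830 × 0.884) = 0.5973
Accumulation ratio R = 1 / (1 − e^(−kτ)) = 1 / (1 − 0.5973) = 2.483
Steady-state trough = C₀ × R × e^(−kτ) = 1.28 × 2.483 × 0.5973 = 1.898 mg/L

1.90 mg/L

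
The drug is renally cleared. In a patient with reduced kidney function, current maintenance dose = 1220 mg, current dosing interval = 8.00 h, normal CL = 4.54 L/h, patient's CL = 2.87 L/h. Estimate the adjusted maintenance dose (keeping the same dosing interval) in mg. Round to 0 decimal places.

771 mg

To keep the same average steady-state level, dosing rate must scale with clearance.
CL ratio = 2.87 / 4.54 = 0.6322
New dose (same interval) = 1220 × 0.6322 = 771.3 mg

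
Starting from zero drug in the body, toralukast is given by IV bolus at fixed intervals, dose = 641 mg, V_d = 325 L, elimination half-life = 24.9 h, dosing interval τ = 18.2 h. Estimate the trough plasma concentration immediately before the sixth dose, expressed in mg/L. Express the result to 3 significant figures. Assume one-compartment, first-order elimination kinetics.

C₀ per dose = Dose / Vd = 641 / 325 = 1.972 mg/L
k = ln2 / t½ = 0.693147 / 24.9 = 0.02784 h⁻¹
Fraction remaining after one interval: r = e^(−kτ) = e^(−0.02784 × 18.2) = 0.6025
Before dose 6, 5 doses have been given (aged 1τ, 2τ, 3τ, 4τ, 5τ).
C_trough = C₀ × (r + r² + … + r^5) = C₀ × r(1−r^5)/(1−r)
        = 1.972 × 0.6025 × (1 − 0.07939) / (1 − 0.6025) = 2.752 mg/L

2.75 mg/L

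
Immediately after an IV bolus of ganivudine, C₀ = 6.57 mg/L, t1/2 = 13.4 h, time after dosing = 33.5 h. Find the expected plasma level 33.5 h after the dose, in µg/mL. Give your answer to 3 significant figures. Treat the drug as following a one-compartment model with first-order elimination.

k = ln2 / t½ = 0.693147 / 13.4 = 0.05173 h⁻¹
C = C₀ · e^(−k·t) = 6.570 × e^(−0.05173 × 33.5)
  = 6.570 × 0.1768 = 1.162 mg/L
(1.162 mg/L = 1.162 µg/mL)

1.16 µg/mL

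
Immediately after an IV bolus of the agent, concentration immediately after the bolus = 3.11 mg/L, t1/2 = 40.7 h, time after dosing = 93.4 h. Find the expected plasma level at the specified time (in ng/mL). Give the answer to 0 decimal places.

634 ng/mL

k = ln2 / t½ = 0.693147 / 40.7 = 0.01703 h⁻¹
C = C₀ · e^(−k·t) = 3.110 × e^(−0.01703 × 93.4)
  = 3.110 × 0.2038 = 0.6338 mg/L
Convert: 0.6338 mg/L × 1000 = 633.8 ng/mL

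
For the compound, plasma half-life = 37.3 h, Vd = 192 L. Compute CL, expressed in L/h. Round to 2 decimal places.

3.57 L/h

k = ln2 / t½ = 0.693147 / 37.3 = 0.01858 h⁻¹
CL = k × Vd = 0.01858 × 192 = 3.567 L/h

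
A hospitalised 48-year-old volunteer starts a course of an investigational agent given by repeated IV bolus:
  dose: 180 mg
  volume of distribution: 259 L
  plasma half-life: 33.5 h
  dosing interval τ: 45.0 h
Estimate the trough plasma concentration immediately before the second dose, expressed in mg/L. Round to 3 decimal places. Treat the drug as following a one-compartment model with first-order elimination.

C₀ per dose = Dose / Vd = 180 / 259 = 0.6950 mg/L
k = ln2 / t½ = 0.693147 / 33.5 = 0.02069 h⁻¹
Fraction remaining after one interval: r = e^(−kτ) = e^(−0.02069 × 45.0) = 0.3941
Before dose 2, 1 dose has been given (aged 1τ).
C_trough = C₀ × r = 0.6950 × 0.3941 = 0.2739 mg/L

0.274 mg/L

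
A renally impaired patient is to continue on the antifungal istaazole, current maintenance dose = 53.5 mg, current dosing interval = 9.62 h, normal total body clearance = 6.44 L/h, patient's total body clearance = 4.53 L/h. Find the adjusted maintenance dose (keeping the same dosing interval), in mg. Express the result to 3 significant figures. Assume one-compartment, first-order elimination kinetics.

37.6 mg

To keep the same average steady-state level, dosing rate must scale with clearance.
CL ratio = 4.53 / 6.44 = 0.7034
New dose (same interval) = 53.5 × 0.7034 = 37.63 mg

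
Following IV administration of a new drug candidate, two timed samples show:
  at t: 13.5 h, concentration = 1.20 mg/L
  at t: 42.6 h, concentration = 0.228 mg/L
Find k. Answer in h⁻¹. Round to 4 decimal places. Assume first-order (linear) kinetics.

k = ln(C₁/C₂) / (t₂ − t₁) = ln(1.20/0.228) / (42.6 − 13.5)
  = 1.661 / 29.10 = 0.05708 h⁻¹

0.0571 h⁻¹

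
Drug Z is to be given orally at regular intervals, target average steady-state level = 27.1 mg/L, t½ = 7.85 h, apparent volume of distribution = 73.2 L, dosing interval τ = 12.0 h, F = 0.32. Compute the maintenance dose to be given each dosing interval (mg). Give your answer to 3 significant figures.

k = ln2 / t½ = 0.693147 / 7.85 = 0.08830 h⁻¹
CL = k × Vd = 0.08830 × 73.2 = 6.464 L/h
At steady state, F × (Dose/τ) = Css × CL.
Dose = Css × CL × τ / F = 27.1 × 6.464 × 12.0 / 0.32 = 6569 mg

6570 mg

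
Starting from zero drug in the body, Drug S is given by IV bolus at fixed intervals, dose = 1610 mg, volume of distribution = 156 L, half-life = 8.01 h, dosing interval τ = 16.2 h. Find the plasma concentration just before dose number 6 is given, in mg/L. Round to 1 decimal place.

C₀ per dose = Dose / Vd = 1610 / 156 = 10.32 mg/L
k = ln2 / t½ = 0.693147 / 8.01 = 0.08654 h⁻¹
Fraction remaining after one interval: r = e^(−kτ) = e^(−0.08654 × 16.2) = 0.2461
Before dose 6, 5 doses have been given (aged 1τ, 2τ, 3τ, 4τ, 5τ).
C_trough = C₀ × (r + r² + … + r^5) = C₀ × r(1−r^5)/(1−r)
        = 10.32 × 0.2461 × (1 − 0.0009027) / (1 − 0.2461) = 3.366 mg/L

3.4 mg/L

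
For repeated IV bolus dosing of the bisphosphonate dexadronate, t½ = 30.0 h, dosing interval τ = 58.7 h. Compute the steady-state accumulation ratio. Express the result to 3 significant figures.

1.35

k = ln2 / t½ = 0.693147 / 30.0 = 0.02310 h⁻¹
e^(−kτ) = e^(−0.02310 × 58.7) = 0.2577
Accumulation ratio R = 1 / (1 − e^(−kτ)) = 1 / (1 − 0.2577) = 1.347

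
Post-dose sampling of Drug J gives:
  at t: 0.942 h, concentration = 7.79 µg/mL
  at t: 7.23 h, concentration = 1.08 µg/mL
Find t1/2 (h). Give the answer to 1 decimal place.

k = ln(C₁/C₂) / (t₂ − t₁) = ln(7.79/1.08) / (7.23 − 0.942)
  = 1.976 / 6.288 = 0.3142 h⁻¹
t½ = ln2 / k = 0.693147 / 0.3142 = 2.206 h

2.2 h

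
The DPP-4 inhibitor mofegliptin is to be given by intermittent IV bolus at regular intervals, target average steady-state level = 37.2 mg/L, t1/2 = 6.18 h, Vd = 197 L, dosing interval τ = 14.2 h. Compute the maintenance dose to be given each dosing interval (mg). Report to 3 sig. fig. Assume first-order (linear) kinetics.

11700 mg

k = ln2 / t½ = 0.693147 / 6.18 = 0.1122 h⁻¹
CL = k × Vd = 0.1122 × 197 = 22.10 L/h
At steady state, Dose/τ = Css × CL.
Dose = Css × CL × τ = 37.2 × 22.10 × 14.2 = 11670 mg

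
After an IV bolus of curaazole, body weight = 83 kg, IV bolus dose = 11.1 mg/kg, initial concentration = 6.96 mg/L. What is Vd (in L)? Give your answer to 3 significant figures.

132 L

Dose = 11.1 × 83 = 921.3 mg
Vd = Dose / C₀ = 921.3 / 6.96 = 132.4 L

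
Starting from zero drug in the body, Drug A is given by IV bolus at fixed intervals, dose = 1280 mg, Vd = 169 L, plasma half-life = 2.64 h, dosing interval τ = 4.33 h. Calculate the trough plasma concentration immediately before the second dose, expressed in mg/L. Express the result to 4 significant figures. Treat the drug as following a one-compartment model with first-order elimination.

2.430 mg/L

C₀ per dose = Dose / Vd = 1280 / 169 = 7.574 mg/L
k = ln2 / t½ = 0.693147 / 2.64 = 0.2626 h⁻¹
Fraction remaining after one interval: r = e^(−kτ) = e^(−0.2626 × 4.33) = 0.3208
Before dose 2, 1 dose has been given (aged 1τ).
C_trough = C₀ × r = 7.574 × 0.3208 = 2.430 mg/L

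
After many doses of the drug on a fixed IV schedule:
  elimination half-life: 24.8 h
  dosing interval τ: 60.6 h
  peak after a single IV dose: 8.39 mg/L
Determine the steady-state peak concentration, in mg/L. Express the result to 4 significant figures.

10.28 mg/L

k = ln2 / t½ = 0.693147 / 24.8 = 0.02795 h⁻¹
e^(−kτ) = e^(−0.02795 × 60.6) = 0.1838
Accumulation ratio R = 1 / (1 − e^(−kτ)) = 1 / (1 − 0.1838) = 1.225
Steady-state peak = C₀ × R = 8.39 × 1.225 = 10.28 mg/L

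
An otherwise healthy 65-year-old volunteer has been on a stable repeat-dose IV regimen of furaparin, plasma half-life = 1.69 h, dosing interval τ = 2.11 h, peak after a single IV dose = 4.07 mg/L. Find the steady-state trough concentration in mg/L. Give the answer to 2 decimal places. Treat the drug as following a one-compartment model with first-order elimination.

2.96 mg/L

k = ln2 / t½ = 0.693147 / 1.69 = 0.4101 h⁻¹
e^(−kτ) = e^(−0.4101 × 2.11) = 0.4209
Accumulation ratio R = 1 / (1 − e^(−kτ)) = 1 / (1 − 0.4209) = 1.727
Steady-state trough = C₀ × R × e^(−kτ) = 4.07 × 1.727 × 0.4209 = 2.958 mg/L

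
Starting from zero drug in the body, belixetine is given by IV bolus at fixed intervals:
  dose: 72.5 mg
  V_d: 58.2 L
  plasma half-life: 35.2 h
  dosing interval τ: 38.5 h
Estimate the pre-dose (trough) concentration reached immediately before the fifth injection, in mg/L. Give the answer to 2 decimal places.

C₀ per dose = Dose / Vd = 72.5 / 58.2 = 1.246 mg/L
k = ln2 / t½ = 0.693147 / 35.2 = 0.01969 h⁻¹
Fraction remaining after one interval: r = e^(−kτ) = e^(−0.01969 × 38.5) = 0.4686
Before dose 5, 4 doses have been given (aged 1τ, 2τ, 3τ, 4τ).
C_trough = C₀ × (r + r² + … + r^4) = C₀ × r(1−r^4)/(1−r)
        = 1.246 × 0.4686 × (1 − 0.04822) / (1 − 0.4686) = 1.046 mg/L

1.05 mg/L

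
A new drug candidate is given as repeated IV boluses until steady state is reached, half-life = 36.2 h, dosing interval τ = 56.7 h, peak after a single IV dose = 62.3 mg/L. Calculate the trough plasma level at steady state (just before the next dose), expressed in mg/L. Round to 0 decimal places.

32 mg/L

k = ln2 / t½ = 0.693147 / 36.2 = 0.01915 h⁻¹
e^(−kτ) = e^(−0.01915 × 56.7) = 0.3376
Accumulation ratio R = 1 / (1 − e^(−kτ)) = 1 / (1 − 0.3376) = 1.510
Steady-state trough = C₀ × R × e^(−kτ) = 62.3 × 1.510 × 0.3376 = 31.76 mg/L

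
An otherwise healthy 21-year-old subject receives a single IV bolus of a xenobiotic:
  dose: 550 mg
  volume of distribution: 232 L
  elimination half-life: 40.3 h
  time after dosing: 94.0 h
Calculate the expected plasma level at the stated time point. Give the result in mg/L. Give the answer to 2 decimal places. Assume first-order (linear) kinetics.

C₀ = Dose / Vd = 550.0 / 232 = 2.371 mg/L
k = ln2 / t½ = 0.693147 / 40.3 = 0.01720 h⁻¹
C = C₀ · e^(−k·t) = 2.371 × e^(−0.01720 × 94.0)
  = 2.371 × 0.1985 = 0.4706 mg/L

0.47 mg/L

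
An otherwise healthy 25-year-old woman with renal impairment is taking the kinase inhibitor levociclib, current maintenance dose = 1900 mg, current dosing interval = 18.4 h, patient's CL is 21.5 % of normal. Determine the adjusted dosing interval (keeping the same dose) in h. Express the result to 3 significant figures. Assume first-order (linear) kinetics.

To keep the same average steady-state level, dosing rate must scale with clearance.
CL ratio = 21.5 / 100 = 0.2150
New interval (same dose) = 18.4 / 0.2150 = 85.58 h

85.6 h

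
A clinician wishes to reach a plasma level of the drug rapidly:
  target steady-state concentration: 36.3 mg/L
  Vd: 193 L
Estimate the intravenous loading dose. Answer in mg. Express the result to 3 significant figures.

LD = Css × Vd = 36.3 × 193 = 7006 mg

7010 mg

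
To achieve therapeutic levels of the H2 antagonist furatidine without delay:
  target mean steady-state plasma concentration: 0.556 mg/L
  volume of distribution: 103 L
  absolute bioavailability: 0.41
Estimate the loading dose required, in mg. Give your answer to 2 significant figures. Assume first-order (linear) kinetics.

LD = Css × Vd / F = 0.556 × 103 / 0.41 = 139.7 mg

140 mg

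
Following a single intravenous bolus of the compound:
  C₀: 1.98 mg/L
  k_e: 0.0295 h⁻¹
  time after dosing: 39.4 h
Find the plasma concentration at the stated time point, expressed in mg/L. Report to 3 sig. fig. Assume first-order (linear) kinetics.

C = C₀ · e^(−k·t) = 1.980 × e^(−0.02950 × 39.4)
  = 1.980 × 0.3128 = 0.6193 mg/L

0.619 mg/L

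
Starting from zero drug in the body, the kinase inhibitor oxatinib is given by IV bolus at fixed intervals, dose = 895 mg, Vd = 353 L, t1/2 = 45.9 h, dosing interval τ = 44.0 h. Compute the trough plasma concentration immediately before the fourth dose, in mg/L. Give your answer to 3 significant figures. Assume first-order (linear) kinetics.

2.32 mg/L

C₀ per dose = Dose / Vd = 895 / 353 = 2.535 mg/L
k = ln2 / t½ = 0.693147 / 45.9 = 0.01510 h⁻¹
Fraction remaining after one interval: r = e^(−kτ) = e^(−0.01510 × 44.0) = 0.5146
Before dose 4, 3 doses have been given (aged 1τ, 2τ, 3τ).
C_trough = C₀ × (r + r² + … + r^3) = C₀ × r(1−r^3)/(1−r)
        = 2.535 × 0.5146 × (1 − 0.1363) / (1 − 0.5146) = 2.321 mg/L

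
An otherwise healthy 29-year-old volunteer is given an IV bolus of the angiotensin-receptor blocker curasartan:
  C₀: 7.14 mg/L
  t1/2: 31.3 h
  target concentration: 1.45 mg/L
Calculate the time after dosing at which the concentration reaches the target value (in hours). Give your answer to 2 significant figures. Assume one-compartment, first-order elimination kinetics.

72 h

k = ln2 / t½ = 0.693147 / 31.3 = 0.02215 h⁻¹
t = ln(C₀ / C) / k = ln(7.140 / 1.45) / 0.02215
  = ln(4.924) / 0.02215 = 1.594 / 0.02215 = 71.96 h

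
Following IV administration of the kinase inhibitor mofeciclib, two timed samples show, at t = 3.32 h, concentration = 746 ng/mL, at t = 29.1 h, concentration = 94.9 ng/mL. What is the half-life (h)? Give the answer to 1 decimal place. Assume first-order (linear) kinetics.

8.7 h

k = ln(C₁/C₂) / (t₂ − t₁) = ln(746/94.9) / (29.1 − 3.32)
  = 2.062 / 25.78 = 0.07998 h⁻¹
t½ = ln2 / k = 0.693147 / 0.07998 = 8.667 h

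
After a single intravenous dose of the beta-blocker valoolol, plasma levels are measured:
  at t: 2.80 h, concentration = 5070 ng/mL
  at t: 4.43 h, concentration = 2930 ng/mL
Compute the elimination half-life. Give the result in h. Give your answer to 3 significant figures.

2.06 h

k = ln(C₁/C₂) / (t₂ − t₁) = ln(5070/2930) / (4.43 − 2.80)
  = 0.5483 / 1.630 = 0.3364 h⁻¹
t½ = ln2 / k = 0.693147 / 0.3364 = 2.060 h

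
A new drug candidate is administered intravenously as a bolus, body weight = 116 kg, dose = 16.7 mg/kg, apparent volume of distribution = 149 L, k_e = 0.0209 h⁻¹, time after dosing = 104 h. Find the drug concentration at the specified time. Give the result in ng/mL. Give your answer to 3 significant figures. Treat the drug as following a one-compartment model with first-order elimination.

1480 ng/mL

Total dose = 16.7 × 116 = 1937 mg
C₀ = Dose / Vd = 1937 / 149 = 13.00 mg/L
C = C₀ · e^(−k·t) = 13.00 × e^(−0.02090 × 104)
  = 13.00 × 0.1138 = 1.479 mg/L
Convert: 1.479 mg/L × 1000 = 1479 ng/mL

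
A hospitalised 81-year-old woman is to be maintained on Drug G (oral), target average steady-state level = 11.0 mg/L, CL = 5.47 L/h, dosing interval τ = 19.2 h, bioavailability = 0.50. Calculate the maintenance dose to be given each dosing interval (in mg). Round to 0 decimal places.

At steady state, F × (Dose/τ) = Css × CL.
Dose = Css × CL × τ / F = 11.0 × 5.470 × 19.2 / 0.50 = 2311 mg

2311 mg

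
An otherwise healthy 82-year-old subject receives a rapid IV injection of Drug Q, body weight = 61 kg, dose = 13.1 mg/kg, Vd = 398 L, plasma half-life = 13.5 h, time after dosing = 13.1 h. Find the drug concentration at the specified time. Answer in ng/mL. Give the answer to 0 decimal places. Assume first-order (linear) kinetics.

1025 ng/mL

Total dose = 13.1 × 61 = 799.1 mg
C₀ = Dose / Vd = 799.1 / 398 = 2.008 mg/L
k = ln2 / t½ = 0.693147 / 13.5 = 0.05134 h⁻¹
C = C₀ · e^(−k·t) = 2.008 × e^(−0.05134 × 13.1)
  = 2.008 × 0.5104 = 1.025 mg/L
Convert: 1.025 mg/L × 1000 = 1025 ng/mL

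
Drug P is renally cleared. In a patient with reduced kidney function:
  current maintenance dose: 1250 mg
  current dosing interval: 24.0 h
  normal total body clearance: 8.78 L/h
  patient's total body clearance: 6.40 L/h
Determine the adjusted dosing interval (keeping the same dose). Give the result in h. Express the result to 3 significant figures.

To keep the same average steady-state level, dosing rate must scale with clearance.
CL ratio = 6.40 / 8.78 = 0.7289
New interval (same dose) = 24.0 / 0.7289 = 32.93 h

32.9 h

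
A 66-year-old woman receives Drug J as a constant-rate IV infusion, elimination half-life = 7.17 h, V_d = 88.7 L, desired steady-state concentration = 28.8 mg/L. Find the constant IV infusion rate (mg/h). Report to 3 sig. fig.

k = ln2 / t½ = 0.693147 / 7.17 = 0.09667 h⁻¹
CL = k × Vd = 0.09667 × 88.7 = 8.575 L/h
At steady state, infusion rate R₀ = Css × CL = 28.8 × 8.575 = 247.0 mg/h

247 mg/h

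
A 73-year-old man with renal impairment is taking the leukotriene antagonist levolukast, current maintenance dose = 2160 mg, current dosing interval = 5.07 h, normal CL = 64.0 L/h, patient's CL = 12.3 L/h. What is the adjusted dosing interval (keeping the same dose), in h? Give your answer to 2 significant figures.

26 h

To keep the same average steady-state level, dosing rate must scale with clearance.
CL ratio = 12.3 / 64.0 = 0.1922
New interval (same dose) = 5.07 / 0.1922 = 26.38 h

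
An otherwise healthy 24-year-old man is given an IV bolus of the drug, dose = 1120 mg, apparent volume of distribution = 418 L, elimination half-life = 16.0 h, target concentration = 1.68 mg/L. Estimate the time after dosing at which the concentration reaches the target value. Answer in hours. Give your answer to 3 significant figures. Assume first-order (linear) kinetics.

10.8 h

C₀ = Dose / Vd = 1120 / 418 = 2.679 mg/L
k = ln2 / t½ = 0.693147 / 16.0 = 0.04332 h⁻¹
t = ln(C₀ / C) / k = ln(2.679 / 1.68) / 0.04332
  = ln(1.595) / 0.04332 = 0.4669 / 0.04332 = 10.78 h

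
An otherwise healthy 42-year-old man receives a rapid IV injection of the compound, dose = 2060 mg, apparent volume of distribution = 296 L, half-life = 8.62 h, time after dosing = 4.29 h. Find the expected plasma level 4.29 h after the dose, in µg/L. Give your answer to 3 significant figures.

C₀ = Dose / Vd = 2060 / 296 = 6.959 mg/L
k = ln2 / t½ = 0.693147 / 8.62 = 0.08041 h⁻¹
C = C₀ · e^(−k·t) = 6.959 × e^(−0.08041 × 4.29)
  = 6.959 × 0.7082 = 4.928 mg/L
Convert: 4.928 mg/L × 1000 = 4928 µg/L

4930 µg/L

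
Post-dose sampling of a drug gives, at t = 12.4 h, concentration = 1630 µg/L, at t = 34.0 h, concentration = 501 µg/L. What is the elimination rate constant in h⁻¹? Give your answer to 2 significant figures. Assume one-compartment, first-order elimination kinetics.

k = ln(C₁/C₂) / (t₂ − t₁) = ln(1630/501) / (34.0 − 12.4)
  = 1.180 / 21.60 = 0.05463 h⁻¹

0.055 h⁻¹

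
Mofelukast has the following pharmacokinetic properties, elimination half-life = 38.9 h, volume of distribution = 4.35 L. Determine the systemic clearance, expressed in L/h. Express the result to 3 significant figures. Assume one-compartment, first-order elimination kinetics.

0.0775 L/h

k = ln2 / t½ = 0.693147 / 38.9 = 0.01782 h⁻¹
CL = k × Vd = 0.01782 × 4.35 = 0.07752 L/h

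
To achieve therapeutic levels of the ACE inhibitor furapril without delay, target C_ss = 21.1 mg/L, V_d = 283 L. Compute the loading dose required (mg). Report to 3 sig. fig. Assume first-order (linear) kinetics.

LD = Css × Vd = 21.1 × 283 = 5971 mg

5970 mg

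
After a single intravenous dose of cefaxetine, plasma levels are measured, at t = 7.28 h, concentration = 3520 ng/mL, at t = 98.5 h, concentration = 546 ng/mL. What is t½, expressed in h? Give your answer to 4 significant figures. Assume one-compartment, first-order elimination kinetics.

k = ln(C₁/C₂) / (t₂ − t₁) = ln(3520/546) / (98.5 − 7.28)
  = 1.864 / 91.22 = 0.02043 h⁻¹
t½ = ln2 / k = 0.693147 / 0.02043 = 33.93 h

33.93 h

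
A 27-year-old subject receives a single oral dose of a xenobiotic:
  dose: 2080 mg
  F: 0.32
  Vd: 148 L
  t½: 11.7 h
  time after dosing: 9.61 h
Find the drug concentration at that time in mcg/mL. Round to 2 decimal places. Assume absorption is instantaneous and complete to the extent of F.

2.55 mcg/mL

Amount reaching circulation = F × Dose = 0.32 × 2080 = 665.6 mg
C₀ = F·Dose / Vd = 665.6 / 148 = 4.497 mg/L
k = ln2 / t½ = 0.693147 / 11.7 = 0.05924 h⁻¹
C = C₀ · e^(−k·t) = 4.497 × e^(−0.05924 × 9.61)
  = 4.497 × 0.5659 = 2.545 mg/L
(2.545 mg/L = 2.545 mcg/mL)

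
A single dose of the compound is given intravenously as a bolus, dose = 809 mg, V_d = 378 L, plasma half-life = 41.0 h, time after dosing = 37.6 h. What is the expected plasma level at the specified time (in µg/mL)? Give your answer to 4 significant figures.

C₀ = Dose / Vd = 809.0 / 378 = 2.140 mg/L
k = ln2 / t½ = 0.693147 / 41.0 = 0.01691 h⁻¹
C = C₀ · e^(−k·t) = 2.140 × e^(−0.01691 × 37.6)
  = 2.140 × 0.5295 = 1.133 mg/L
(1.133 mg/L = 1.133 µg/mL)

1.133 µg/mL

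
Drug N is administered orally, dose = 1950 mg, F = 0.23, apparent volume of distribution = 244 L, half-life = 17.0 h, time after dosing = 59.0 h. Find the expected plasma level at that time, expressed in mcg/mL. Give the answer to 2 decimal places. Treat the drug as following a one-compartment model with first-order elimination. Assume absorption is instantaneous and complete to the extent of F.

Amount reaching circulation = F × Dose = 0.23 × 1950 = 448.5 mg
C₀ = F·Dose / Vd = 448.5 / 244 = 1.838 mg/L
k = ln2 / t½ = 0.693147 / 17.0 = 0.04077 h⁻¹
C = C₀ · e^(−k·t) = 1.838 × e^(−0.04077 × 59.0)
  = 1.838 × 0.09023 = 0.1658 mg/L
(0.1658 mg/L = 0.1658 mcg/mL)

0.17 mcg/mL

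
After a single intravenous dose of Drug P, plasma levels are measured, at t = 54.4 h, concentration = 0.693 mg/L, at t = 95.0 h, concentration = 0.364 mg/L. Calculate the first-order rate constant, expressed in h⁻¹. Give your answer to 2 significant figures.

k = ln(C₁/C₂) / (t₂ − t₁) = ln(0.693/0.364) / (95.0 − 54.4)
  = 0.6439 / 40.60 = 0.01586 h⁻¹

0.016 h⁻¹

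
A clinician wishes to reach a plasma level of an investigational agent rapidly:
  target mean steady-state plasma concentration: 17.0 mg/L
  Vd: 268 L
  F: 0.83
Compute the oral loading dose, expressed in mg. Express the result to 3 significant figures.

5490 mg

LD = Css × Vd / F = 17.0 × 268 / 0.83 = 5489 mg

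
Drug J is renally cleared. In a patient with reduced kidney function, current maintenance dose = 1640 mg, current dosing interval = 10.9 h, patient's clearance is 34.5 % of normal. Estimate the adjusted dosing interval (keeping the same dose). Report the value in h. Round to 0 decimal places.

To keep the same average steady-state level, dosing rate must scale with clearance.
CL ratio = 34.5 / 100 = 0.3450
New interval (same dose) = 10.9 / 0.3450 = 31.59 h

32 h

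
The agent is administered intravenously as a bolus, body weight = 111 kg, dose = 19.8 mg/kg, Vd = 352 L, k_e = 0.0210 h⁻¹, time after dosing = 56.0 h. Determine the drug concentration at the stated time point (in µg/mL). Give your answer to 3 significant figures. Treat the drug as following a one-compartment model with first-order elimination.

1.93 µg/mL

Total dose = 19.8 × 111 = 2198 mg
C₀ = Dose / Vd = 2198 / 352 = 6.244 mg/L
C = C₀ · e^(−k·t) = 6.244 × e^(−0.02100 × 56.0)
  = 6.244 × 0.3085 = 1.926 mg/L
(1.926 mg/L = 1.926 µg/mL)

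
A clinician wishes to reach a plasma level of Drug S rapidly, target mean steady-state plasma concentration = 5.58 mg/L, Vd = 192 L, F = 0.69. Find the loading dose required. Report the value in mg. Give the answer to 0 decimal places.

LD = Css × Vd / F = 5.58 × 192 / 0.69 = 1553 mg

1553 mg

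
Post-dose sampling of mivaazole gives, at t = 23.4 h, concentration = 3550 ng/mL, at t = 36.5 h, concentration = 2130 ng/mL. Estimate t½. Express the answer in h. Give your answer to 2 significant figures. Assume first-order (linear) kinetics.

18 h

k = ln(C₁/C₂) / (t₂ − t₁) = ln(3550/2130) / (36.5 − 23.4)
  = 0.5108 / 13.10 = 0.03899 h⁻¹
t½ = ln2 / k = 0.693147 / 0.03899 = 17.78 h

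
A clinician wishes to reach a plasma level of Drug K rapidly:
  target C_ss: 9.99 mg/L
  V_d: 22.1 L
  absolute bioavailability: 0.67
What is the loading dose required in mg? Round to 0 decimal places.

LD = Css × Vd / F = 9.99 × 22.1 / 0.67 = 329.5 mg

330 mg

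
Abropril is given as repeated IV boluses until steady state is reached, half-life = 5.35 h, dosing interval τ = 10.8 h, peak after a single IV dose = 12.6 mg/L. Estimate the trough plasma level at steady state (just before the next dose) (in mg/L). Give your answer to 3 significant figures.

4.13 mg/L

k = ln2 / t½ = 0.693147 / 5.35 = 0.1296 h⁻¹
e^(−kτ) = e^(−0.1296 × 10.8) = 0.2467
Accumulation ratio R = 1 / (1 − e^(−kτ)) = 1 / (1 − 0.2467) = 1.327
Steady-state trough = C₀ × R × e^(−kτ) = 12.6 × 1.327 × 0.2467 = 4.125 mg/L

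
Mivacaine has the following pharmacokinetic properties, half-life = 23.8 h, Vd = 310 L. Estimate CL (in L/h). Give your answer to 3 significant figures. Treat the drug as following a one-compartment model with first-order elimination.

k = ln2 / t½ = 0.693147 / 23.8 = 0.02912 h⁻¹
CL = k × Vd = 0.02912 × 310 = 9.027 L/h

9.03 L/h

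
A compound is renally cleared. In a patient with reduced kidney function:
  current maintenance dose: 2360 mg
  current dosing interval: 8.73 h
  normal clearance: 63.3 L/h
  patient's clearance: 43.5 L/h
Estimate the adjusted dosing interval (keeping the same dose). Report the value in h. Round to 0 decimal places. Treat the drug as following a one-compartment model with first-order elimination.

To keep the same average steady-state level, dosing rate must scale with clearance.
CL ratio = 43.5 / 63.3 = 0.6872
New interval (same dose) = 8.73 / 0.6872 = 12.70 h

13 h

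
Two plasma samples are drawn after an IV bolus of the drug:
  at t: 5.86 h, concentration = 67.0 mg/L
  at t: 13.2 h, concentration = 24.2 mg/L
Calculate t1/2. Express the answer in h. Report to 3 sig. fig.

k = ln(C₁/C₂) / (t₂ − t₁) = ln(67.0/24.2) / (13.2 − 5.86)
  = 1.018 / 7.340 = 0.1387 h⁻¹
t½ = ln2 / k = 0.693147 / 0.1387 = 4.997 h

5.00 h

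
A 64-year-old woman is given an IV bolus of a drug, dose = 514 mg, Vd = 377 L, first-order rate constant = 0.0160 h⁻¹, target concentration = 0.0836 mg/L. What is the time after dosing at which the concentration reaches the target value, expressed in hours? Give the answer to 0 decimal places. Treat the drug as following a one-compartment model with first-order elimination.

C₀ = Dose / Vd = 514.0 / 377 = 1.363 mg/L
t = ln(C₀ / C) / k = ln(1.363 / 0.0836) / 0.01600
  = ln(16.30) / 0.01600 = 2.791 / 0.01600 = 174.4 h

174 h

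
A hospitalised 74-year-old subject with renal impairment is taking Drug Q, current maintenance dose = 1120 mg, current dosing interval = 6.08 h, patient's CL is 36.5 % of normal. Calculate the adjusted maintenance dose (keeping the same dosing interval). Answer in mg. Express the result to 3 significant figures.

409 mg

To keep the same average steady-state level, dosing rate must scale with clearance.
CL ratio = 36.5 / 100 = 0.3650
New dose (same interval) = 1120 × 0.3650 = 408.8 mg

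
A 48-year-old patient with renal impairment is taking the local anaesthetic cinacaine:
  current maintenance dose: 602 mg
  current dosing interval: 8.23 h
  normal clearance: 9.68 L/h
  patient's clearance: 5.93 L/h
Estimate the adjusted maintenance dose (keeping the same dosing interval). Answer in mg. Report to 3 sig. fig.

To keep the same average steady-state level, dosing rate must scale with clearance.
CL ratio = 5.93 / 9.68 = 0.6126
New dose (same interval) = 602 × 0.6126 = 368.8 mg

369 mg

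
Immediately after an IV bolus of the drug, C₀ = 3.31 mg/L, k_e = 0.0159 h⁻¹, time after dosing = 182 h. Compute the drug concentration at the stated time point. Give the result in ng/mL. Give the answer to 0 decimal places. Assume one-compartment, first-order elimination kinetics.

C = C₀ · e^(−k·t) = 3.310 × e^(−0.01590 × 182)
  = 3.310 × 0.05537 = 0.1833 mg/L
Convert: 0.1833 mg/L × 1000 = 183.3 ng/mL

183 ng/mL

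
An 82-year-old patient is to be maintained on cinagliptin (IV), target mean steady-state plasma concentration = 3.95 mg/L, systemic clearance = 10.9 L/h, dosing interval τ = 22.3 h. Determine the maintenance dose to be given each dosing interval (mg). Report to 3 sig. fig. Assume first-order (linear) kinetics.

960 mg

At steady state, Dose/τ = Css × CL.
Dose = Css × CL × τ = 3.95 × 10.90 × 22.3 = 960.1 mg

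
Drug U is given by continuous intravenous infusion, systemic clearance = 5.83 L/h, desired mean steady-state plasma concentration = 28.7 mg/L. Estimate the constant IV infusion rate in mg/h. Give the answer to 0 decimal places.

167 mg/h

At steady state, infusion rate R₀ = Css × CL = 28.7 × 5.830 = 167.3 mg/h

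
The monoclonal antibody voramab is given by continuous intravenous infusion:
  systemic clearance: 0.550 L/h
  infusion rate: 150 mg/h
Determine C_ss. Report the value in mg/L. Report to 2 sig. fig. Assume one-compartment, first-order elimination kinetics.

270 mg/L

At steady state Css = R₀ / CL = 150 / 0.5500 = 272.7 mg/L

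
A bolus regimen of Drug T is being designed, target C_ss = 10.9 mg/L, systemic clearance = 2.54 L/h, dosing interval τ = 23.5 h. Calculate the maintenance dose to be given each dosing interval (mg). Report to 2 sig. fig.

At steady state, Dose/τ = Css × CL.
Dose = Css × CL × τ = 10.9 × 2.540 × 23.5 = 650.6 mg

650 mg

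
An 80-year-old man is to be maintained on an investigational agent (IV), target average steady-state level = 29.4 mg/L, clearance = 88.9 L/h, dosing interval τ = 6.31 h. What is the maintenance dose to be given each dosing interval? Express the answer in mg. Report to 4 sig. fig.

16490 mg

At steady state, Dose/τ = Css × CL.
Dose = Css × CL × τ = 29.4 × 88.90 × 6.31 = 16490 mg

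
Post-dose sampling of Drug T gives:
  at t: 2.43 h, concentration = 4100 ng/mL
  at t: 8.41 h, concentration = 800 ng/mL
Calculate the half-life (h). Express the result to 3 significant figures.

k = ln(C₁/C₂) / (t₂ − t₁) = ln(4100/800) / (8.41 − 2.43)
  = 1.634 / 5.980 = 0.2732 h⁻¹
t½ = ln2 / k = 0.693147 / 0.2732 = 2.537 h

2.54 h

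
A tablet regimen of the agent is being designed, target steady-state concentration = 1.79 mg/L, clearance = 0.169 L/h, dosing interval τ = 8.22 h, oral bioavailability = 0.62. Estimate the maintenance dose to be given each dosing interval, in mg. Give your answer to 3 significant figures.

At steady state, F × (Dose/τ) = Css × CL.
Dose = Css × CL × τ / F = 1.79 × 0.1690 × 8.22 / 0.62 = 4.011 mg

4.01 mg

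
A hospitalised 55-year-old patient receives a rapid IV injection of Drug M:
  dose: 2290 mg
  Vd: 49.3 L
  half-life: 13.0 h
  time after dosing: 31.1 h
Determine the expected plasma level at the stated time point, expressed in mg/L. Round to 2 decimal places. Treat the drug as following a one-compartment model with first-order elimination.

C₀ = Dose / Vd = 2290 / 49.3 = 46.45 mg/L
k = ln2 / t½ = 0.693147 / 13.0 = 0.05332 h⁻¹
C = C₀ · e^(−k·t) = 46.45 × e^(−0.05332 × 31.1)
  = 46.45 × 0.1905 = 8.849 mg/L

8.85 mg/L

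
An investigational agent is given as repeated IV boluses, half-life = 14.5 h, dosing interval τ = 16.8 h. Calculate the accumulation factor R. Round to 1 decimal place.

k = ln2 / t½ = 0.693147 / 14.5 = 0.04780 h⁻¹
e^(−kτ) = e^(−0.04780 × 16.8) = 0.4480
Accumulation ratio R = 1 / (1 − e^(−kτ)) = 1 / (1 − 0.4480) = 1.812

1.8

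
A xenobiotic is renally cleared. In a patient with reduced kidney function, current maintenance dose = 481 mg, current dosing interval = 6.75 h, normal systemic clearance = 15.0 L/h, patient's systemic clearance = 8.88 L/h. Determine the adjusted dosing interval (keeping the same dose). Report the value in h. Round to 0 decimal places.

To keep the same average steady-state level, dosing rate must scale with clearance.
CL ratio = 8.88 / 15.0 = 0.5920
New interval (same dose) = 6.75 / 0.5920 = 11.40 h

11 h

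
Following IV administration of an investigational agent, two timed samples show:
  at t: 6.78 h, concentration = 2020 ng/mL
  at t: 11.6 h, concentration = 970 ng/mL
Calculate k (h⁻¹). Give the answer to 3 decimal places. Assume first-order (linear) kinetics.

0.152 h⁻¹

k = ln(C₁/C₂) / (t₂ − t₁) = ln(2020/970) / (11.6 − 6.78)
  = 0.7336 / 4.820 = 0.1522 h⁻¹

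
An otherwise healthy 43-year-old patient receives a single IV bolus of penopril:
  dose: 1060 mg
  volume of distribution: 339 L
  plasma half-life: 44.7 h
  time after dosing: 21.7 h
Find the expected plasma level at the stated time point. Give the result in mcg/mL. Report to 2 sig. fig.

C₀ = Dose / Vd = 1060 / 339 = 3.127 mg/L
k = ln2 / t½ = 0.693147 / 44.7 = 0.01551 h⁻¹
C = C₀ · e^(−k·t) = 3.127 × e^(−0.01551 × 21.7)
  = 3.127 × 0.7142 = 2.233 mg/L
(2.233 mg/L = 2.233 mcg/mL)

2.2 mcg/mL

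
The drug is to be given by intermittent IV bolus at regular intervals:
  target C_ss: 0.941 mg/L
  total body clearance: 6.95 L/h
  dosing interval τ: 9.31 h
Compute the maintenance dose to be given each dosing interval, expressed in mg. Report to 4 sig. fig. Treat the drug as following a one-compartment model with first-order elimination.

At steady state, Dose/τ = Css × CL.
Dose = Css × CL × τ = 0.941 × 6.950 × 9.31 = 60.89 mg

60.89 mg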